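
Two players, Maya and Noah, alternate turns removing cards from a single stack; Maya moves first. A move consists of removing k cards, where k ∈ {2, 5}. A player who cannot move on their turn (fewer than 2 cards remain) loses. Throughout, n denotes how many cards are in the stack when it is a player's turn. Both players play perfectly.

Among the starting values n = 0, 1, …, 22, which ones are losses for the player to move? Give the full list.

0, 1, 4, 7, 8, 11, 14, 15, 18, 21, 22

Classify positions by backward induction: terminal positions (no move available) are L. From any other position, the mover wins iff some move reaches an L.
n=0: no move → L
n=1: no move → L
n=2: can move to 0, which is L ⇒ W
n=3: can move to 1, which is L ⇒ W
n=4: the only move is to 2(W), a W ⇒ L
n=5: can move to 0, which is L ⇒ W
n=6: can move to 4, which is L ⇒ W
n=7: moves to 5(W), 2(W); every one is W ⇒ L
n=8: moves to 6(W), 3(W); every one is W ⇒ L
n=9: can move to 7, which is L ⇒ W
n=10: can move to 8, which is L ⇒ W
n=11: moves to 9(W), 6(W); every one is W ⇒ L
n=12: can move to 7, which is L ⇒ W
n=13: can move to 11, which is L ⇒ W
n=14: moves to 12(W), 9(W); every one is W ⇒ L
n=15: moves to 13(W), 10(W); every one is W ⇒ L
n=16: can move to 14, which is L ⇒ W
n=17: can move to 15, which is L ⇒ W
n=18: moves to 16(W), 13(W); every one is W ⇒ L
n=19: can move to 14, which is L ⇒ W
n=20: can move to 18, which is L ⇒ W
n=21: moves to 19(W), 16(W); every one is W ⇒ L
n=22: moves to 20(W), 17(W); every one is W ⇒ L
The losing starting values of n are exactly the entries labelled L in this table (11 of them).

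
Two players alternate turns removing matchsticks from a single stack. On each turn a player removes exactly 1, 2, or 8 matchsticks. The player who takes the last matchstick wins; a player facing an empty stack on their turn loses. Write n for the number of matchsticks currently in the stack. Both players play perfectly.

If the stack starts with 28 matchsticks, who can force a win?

The first player wins.

Use the standard recursion: the mover loses at a terminal position; elsewhere, the mover wins exactly when some move hands the opponent an L position.
n=0: no move → L
n=1: reaches L-position 0 → W
n=2: reaches L-position 0 → W
n=3: only reaches 2(W), 1(W), all W → L
n=4: reaches L-position 3 → W
n=5: reaches L-position 3 → W
n=6: only reaches 5(W), 4(W), all W → L
n=7: reaches L-position 6 → W
n=8: reaches L-position 6 → W
n=9: only reaches 8(W), 7(W), 1(W), all W → L
n=10: reaches L-position 9 → W
n=11: reaches L-position 9 → W
n=12: only reaches 11(W), 10(W), 4(W), all W → L
n=13: reaches L-position 12 → W
n=14: reaches L-position 12 → W
n=15: only reaches 14(W), 13(W), 7(W), all W → L
n=16: reaches L-position 15 → W
n=17: reaches L-position 15 → W
n=18: only reaches 17(W), 16(W), 10(W), all W → L
n=19: reaches L-position 18 → W
n=20: reaches L-position 18 → W
n=21: only reaches 20(W), 19(W), 13(W), all W → L
n=22: reaches L-position 21 → W
n=23: reaches L-position 21 → W
n=24: only reaches 23(W), 22(W), 16(W), all W → L
n=25: reaches L-position 24 → W
n=26: reaches L-position 24 → W
n=27: only reaches 26(W), 25(W), 19(W), all W → L
n=28: reaches L-position 27 → W
The starting position 28 is W: the player to move should remove 1, leaving 27, handing over an L position.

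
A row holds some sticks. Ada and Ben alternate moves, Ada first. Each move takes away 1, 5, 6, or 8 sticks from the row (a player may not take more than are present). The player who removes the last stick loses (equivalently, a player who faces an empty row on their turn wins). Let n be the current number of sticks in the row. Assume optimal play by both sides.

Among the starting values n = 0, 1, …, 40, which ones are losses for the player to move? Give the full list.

1, 3, 5, 12, 14, 16, 23, 25, 27, 34, 36, 38

Build the W/L table. Terminal = W. A non-terminal position is W if it has a move to some L; otherwise it is L.
n=0: no move; the opponent has just taken the last stick and therefore loses → W
n=1: →0(W) only, which is W, so L
n=2: →1(L), so W
n=3: →2(W) only, which is W, so L
n=4: →3(L), so W
n=5: →4(W), 0(W) — all W, so L
n=6: →5(L), so W
n=7: →1(L), so W
n=8: →3(L), so W
n=9: →3(L), so W
n=10: →5(L), so W
n=11: →5(L), so W
n=12: →11(W), 7(W), 6(W), 4(W) — all W, so L
n=13: →12(L), so W
n=14: →13(W), 9(W), 8(W), 6(W) — all W, so L
n=15: →14(L), so W
n=16: →15(W), 11(W), 10(W), 8(W) — all W, so L
n=17: →16(L), so W
n=18: →12(L), so W
n=19: →14(L), so W
n=20: →14(L), so W
n=21: →16(L), so W
n=22: →16(L), so W
n=23: →22(W), 18(W), 17(W), 15(W) — all W, so L
n=24: →23(L), so W
n=25: →24(W), 20(W), 19(W), 17(W) — all W, so L
n=26: →25(L), so W
n=27: →26(W), 22(W), 21(W), 19(W) — all W, so L
n=28: →27(L), so W
n=29: →23(L), so W
n=30: →25(L), so W
n=31: →25(L), so W
n=32: →27(L), so W
n=33: →27(L), so W
n=34: →33(W), 29(W), 28(W), 26(W) — all W, so L
n=35: →34(L), so W
n=36: →35(W), 31(W), 30(W), 28(W) — all W, so L
n=37: →36(L), so W
n=38: →37(W), 33(W), 32(W), 30(W) — all W, so L
n=39: →38(L), so W
n=40: →34(L), so W
Reading off the rows marked L gives the requested list; there are 12 such values of n.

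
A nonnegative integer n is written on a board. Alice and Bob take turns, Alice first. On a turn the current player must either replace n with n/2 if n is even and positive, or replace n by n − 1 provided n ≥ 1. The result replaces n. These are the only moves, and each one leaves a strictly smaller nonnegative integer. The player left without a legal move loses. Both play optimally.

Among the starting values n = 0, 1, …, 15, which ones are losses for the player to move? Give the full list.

0, 2, 5, 7, 9, 11, 13, 15

Classify positions by backward induction: terminal positions (no move available) are L. From any other position, the mover wins iff some move reaches an L.
n=0: no move → L
n=1: →0(L), so W
n=2: →1(W) only, which is W, so L
n=3: →2(L), so W
n=4: →2(L), so W
n=5: →4(W) only, which is W, so L
n=6: →5(L), so W
n=7: →6(W) only, which is W, so L
n=8: →7(L), so W
n=9: →8(W) only, which is W, so L
n=10: →5(L), so W
n=11: →10(W) only, which is W, so L
n=12: →11(L), so W
n=13: →12(W) only, which is W, so L
n=14: →7(L), so W
n=15: →14(W) only, which is W, so L
The losing starting values of n are exactly the entries labelled L in this table (8 of them).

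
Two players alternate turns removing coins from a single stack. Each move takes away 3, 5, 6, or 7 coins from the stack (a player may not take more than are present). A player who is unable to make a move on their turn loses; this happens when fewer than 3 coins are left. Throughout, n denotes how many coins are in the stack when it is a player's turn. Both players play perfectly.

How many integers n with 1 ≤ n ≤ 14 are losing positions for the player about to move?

5

Work bottom-up. With no move the player to move loses. Otherwise the position is W if at least one move leads to an L position for the opponent, and L if every move leads to a W.
n=0: no move → L
n=1: no move → L
n=2: no move → L
n=3: W (go to 0, an L position)
n=4: W (go to 1, an L position)
n=5: W (go to 2, an L position)
n=6: W (go to 1, an L position)
n=7: W (go to 2, an L position)
n=8: W (go to 2, an L position)
n=9: W (go to 2, an L position)
n=10: L (options 7(W), 5(W), 4(W), 3(W) are all W)
n=11: L (options 8(W), 6(W), 5(W), 4(W) are all W)
n=12: L (options 9(W), 7(W), 6(W), 5(W) are all W)
n=13: W (go to 10, an L position)
n=14: W (go to 11, an L position)
L entries with 1 ≤ n ≤ 14 (n=0 is outside the asked range and is not counted): n = 1, 2, 10, 11, 12; that makes 5.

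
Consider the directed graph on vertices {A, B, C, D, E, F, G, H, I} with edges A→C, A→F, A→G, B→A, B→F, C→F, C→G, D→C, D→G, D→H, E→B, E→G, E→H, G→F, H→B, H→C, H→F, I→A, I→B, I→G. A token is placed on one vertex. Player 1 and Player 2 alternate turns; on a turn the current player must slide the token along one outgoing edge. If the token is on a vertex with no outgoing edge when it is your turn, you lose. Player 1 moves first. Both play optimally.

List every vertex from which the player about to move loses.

Label each position W (a win for the player to move) or L (a loss). A position with no legal move is L; any other position is W exactly when some move reaches an L, and L when every move reaches a W.
Every edge goes from a vertex to one that appears earlier in the order F, G, C, A, B, H, I, E, D, so processing vertices in that order labels each vertex after all of its successors.
F: no outgoing edge → L
G: reaches L-position F → W
C: reaches L-position F → W
A: reaches L-position F → W
B: reaches L-position F → W
H: reaches L-position F → W
I: only reaches B(W), A(W), G(W), all W → L
E: only reaches H(W), B(W), G(W), all W → L
D: only reaches H(W), C(W), G(W), all W → L
The losing starting vertices are exactly the entries labelled L in this table (4 of them).

D, E, F, I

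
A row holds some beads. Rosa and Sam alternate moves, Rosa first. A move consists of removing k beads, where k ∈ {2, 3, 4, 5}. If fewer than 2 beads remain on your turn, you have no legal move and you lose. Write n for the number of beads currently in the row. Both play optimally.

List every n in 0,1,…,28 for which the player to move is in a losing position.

Use the standard recursion: the mover loses at a terminal position; elsewhere, the mover wins exactly when some move hands the opponent an L position.
n=0: no move → L
n=1: no move → L
n=2: W (go to 0, an L position)
n=3: W (go to 1, an L position)
n=4: W (go to 1, an L position)
n=5: W (go to 1, an L position)
n=6: W (go to 1, an L position)
n=7: L (options 5(W), 4(W), 3(W), 2(W) are all W)
n=8: L (options 6(W), 5(W), 4(W), 3(W) are all W)
n=9: W (go to 7, an L position)
n=10: W (go to 8, an L position)
n=11: W (go to 8, an L position)
n=12: W (go to 8, an L position)
n=13: W (go to 8, an L position)
n=14: L (options 12(W), 11(W), 10(W), 9(W) are all W)
n=15: L (options 13(W), 12(W), 11(W), 10(W) are all W)
n=16: W (go to 14, an L position)
n=17: W (go to 15, an L position)
n=18: W (go to 15, an L position)
n=19: W (go to 15, an L position)
n=20: W (go to 15, an L position)
n=21: L (options 19(W), 18(W), 17(W), 16(W) are all W)
n=22: L (options 20(W), 19(W), 18(W), 17(W) are all W)
n=23: W (go to 21, an L position)
n=24: W (go to 22, an L position)
n=25: W (go to 22, an L position)
n=26: W (go to 22, an L position)
n=27: W (go to 22, an L position)
n=28: L (options 26(W), 25(W), 24(W), 23(W) are all W)
The losing starting values of n are exactly the entries labelled L in this table (9 of them).

0, 1, 7, 8, 14, 15, 21, 22, 28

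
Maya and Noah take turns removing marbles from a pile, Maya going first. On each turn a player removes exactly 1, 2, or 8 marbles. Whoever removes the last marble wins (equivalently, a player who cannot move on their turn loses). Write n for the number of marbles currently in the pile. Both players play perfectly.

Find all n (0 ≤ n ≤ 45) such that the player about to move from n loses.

Build the W/L table. Terminal = L. A non-terminal position is W if it has a move to some L; otherwise it is L.
n=0: no move → L
n=1: can move to 0, which is L ⇒ W
n=2: can move to 0, which is L ⇒ W
n=3: moves to 2(W), 1(W); every one is W ⇒ L
n=4: can move to 3, which is L ⇒ W
n=5: can move to 3, which is L ⇒ W
n=6: moves to 5(W), 4(W); every one is W ⇒ L
n=7: can move to 6, which is L ⇒ W
n=8: can move to 6, which is L ⇒ W
n=9: moves to 8(W), 7(W), 1(W); every one is W ⇒ L
n=10: can move to 9, which is L ⇒ W
n=11: can move to 9, which is L ⇒ W
n=12: moves to 11(W), 10(W), 4(W); every one is W ⇒ L
n=13: can move to 12, which is L ⇒ W
n=14: can move to 12, which is L ⇒ W
n=15: moves to 14(W), 13(W), 7(W); every one is W ⇒ L
n=16: can move to 15, which is L ⇒ W
n=17: can move to 15, which is L ⇒ W
n=18: moves to 17(W), 16(W), 10(W); every one is W ⇒ L
n=19: can move to 18, which is L ⇒ W
n=20: can move to 18, which is L ⇒ W
n=21: moves to 20(W), 19(W), 13(W); every one is W ⇒ L
n=22: can move to 21, which is L ⇒ W
n=23: can move to 21, which is L ⇒ W
n=24: moves to 23(W), 22(W), 16(W); every one is W ⇒ L
n=25: can move to 24, which is L ⇒ W
n=26: can move to 24, which is L ⇒ W
n=27: moves to 26(W), 25(W), 19(W); every one is W ⇒ L
n=28: can move to 27, which is L ⇒ W
n=29: can move to 27, which is L ⇒ W
n=30: moves to 29(W), 28(W), 22(W); every one is W ⇒ L
n=31: can move to 30, which is L ⇒ W
n=32: can move to 30, which is L ⇒ W
n=33: moves to 32(W), 31(W), 25(W); every one is W ⇒ L
n=34: can move to 33, which is L ⇒ W
n=35: can move to 33, which is L ⇒ W
n=36: moves to 35(W), 34(W), 28(W); every one is W ⇒ L
n=37: can move to 36, which is L ⇒ W
n=38: can move to 36, which is L ⇒ W
n=39: moves to 38(W), 37(W), 31(W); every one is W ⇒ L
n=40: can move to 39, which is L ⇒ W
n=41: can move to 39, which is L ⇒ W
n=42: moves to 41(W), 40(W), 34(W); every one is W ⇒ L
n=43: can move to 42, which is L ⇒ W
n=44: can move to 42, which is L ⇒ W
n=45: moves to 44(W), 43(W), 37(W); every one is W ⇒ L
The losing starting values of n are exactly the entries labelled L in this table (16 of them).

0, 3, 6, 9, 12, 15, 18, 21, 24, 27, 30, 33, 36, 39, 42, 45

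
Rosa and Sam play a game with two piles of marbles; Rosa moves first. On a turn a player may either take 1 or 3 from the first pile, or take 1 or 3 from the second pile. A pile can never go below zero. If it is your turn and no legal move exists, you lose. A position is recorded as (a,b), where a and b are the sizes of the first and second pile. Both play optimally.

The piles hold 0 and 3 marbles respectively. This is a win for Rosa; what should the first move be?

Label each position W (a win for the player to move) or L (a loss). A position with no legal move is L; any other position is W exactly when some move reaches an L, and L when every move reaches a W.
No move ever increases a pile, so every position that can arise here has a ≤ 0 and b ≤ 3; it is enough to label the cells with 0 ≤ a ≤ 0 and 0 ≤ b ≤ 3.
Every move lowers a or b (never raises either), so fill the grid row by row in increasing a, and left to right within a row: each cell's successors are then already labelled.
      b=0  b=1  b=2  b=3
a=0:    L    W    L    W
Cells with no legal move (terminal, hence L): (0,0).
The remaining L cells, each justified by listing all of its moves:
(0,2): →(0,1)(W) only, which is W, so L
Every other cell has at least one move into one of the L cells above, so it is W.
From (0,3), the L positions reachable in one move are: (0,2), (0,0). Any move reaching one of these is winning.

Move to (0,2).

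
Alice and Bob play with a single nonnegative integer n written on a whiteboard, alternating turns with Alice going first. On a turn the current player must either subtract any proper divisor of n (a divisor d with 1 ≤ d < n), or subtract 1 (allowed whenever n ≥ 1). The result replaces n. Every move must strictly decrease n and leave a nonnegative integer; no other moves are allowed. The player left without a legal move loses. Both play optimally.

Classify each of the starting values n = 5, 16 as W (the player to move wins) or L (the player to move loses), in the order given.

5: L, 16: W

Classify positions by backward induction: terminal positions (no move available) are L. From any other position, the mover wins iff some move reaches an L.
n=0: no move → L
n=1: →0(L), so W
n=2: →1(W) only, which is W, so L
n=3: →2(L), so W
n=4: →2(L), so W
n=5: →4(W) only, which is W, so L
n=6: →5(L), so W
n=7: →6(W) only, which is W, so L
n=8: →7(L), so W
n=9: →6(W), 8(W) — all W, so L
n=10: →5(L), so W
n=11: →10(W) only, which is W, so L
n=12: →9(L), so W
n=13: →12(W) only, which is W, so L
n=14: →7(L), so W
n=15: →10(W), 12(W), 14(W) — all W, so L
n=16: →15(L), so W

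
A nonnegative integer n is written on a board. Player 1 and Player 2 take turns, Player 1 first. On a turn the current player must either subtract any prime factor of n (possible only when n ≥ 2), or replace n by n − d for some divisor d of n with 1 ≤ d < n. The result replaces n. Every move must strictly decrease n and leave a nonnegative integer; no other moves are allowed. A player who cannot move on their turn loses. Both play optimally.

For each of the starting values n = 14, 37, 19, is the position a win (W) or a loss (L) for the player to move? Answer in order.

Classify positions by backward induction: terminal positions (no move available) are L. From any other position, the mover wins iff some move reaches an L.
n=0: no move → L
n=1: no move → L
n=2: reaches L-position 0 → W
n=3: reaches L-position 0 → W
n=4: only reaches 2(W), 3(W), all W → L
n=5: reaches L-position 0 → W
n=6: reaches L-position 4 → W
n=7: reaches L-position 0 → W
n=8: reaches L-position 4 → W
n=9: only reaches 6(W), 8(W), all W → L
n=10: reaches L-position 9 → W
n=11: reaches L-position 0 → W
n=12: reaches L-position 9 → W
n=13: reaches L-position 0 → W
n=14: only reaches 7(W), 12(W), 13(W), all W → L
n=15: reaches L-position 14 → W
n=16: reaches L-position 14 → W
n=17: reaches L-position 0 → W
n=18: reaches L-position 9 → W
n=19: reaches L-position 0 → W
n=20: only reaches 10(W), 15(W), 16(W), 18(W), 19(W), all W → L
n=21: reaches L-position 14 → W
n=22: reaches L-position 20 → W
n=23: reaches L-position 0 → W
n=24: reaches L-position 20 → W
n=25: reaches L-position 20 → W
n=26: only reaches 13(W), 24(W), 25(W), all W → L
n=27: reaches L-position 26 → W
n=28: reaches L-position 14 → W
n=29: reaches L-position 0 → W
n=30: reaches L-position 20 → W
n=31: reaches L-position 0 → W
n=32: only reaches 16(W), 24(W), 28(W), 30(W), 31(W), all W → L
n=33: reaches L-position 32 → W
n=34: reaches L-position 32 → W
n=35: only reaches 28(W), 30(W), 34(W), all W → L
n=36: reaches L-position 32 → W
n=37: reaches L-position 0 → W

14: L, 37: W, 19: W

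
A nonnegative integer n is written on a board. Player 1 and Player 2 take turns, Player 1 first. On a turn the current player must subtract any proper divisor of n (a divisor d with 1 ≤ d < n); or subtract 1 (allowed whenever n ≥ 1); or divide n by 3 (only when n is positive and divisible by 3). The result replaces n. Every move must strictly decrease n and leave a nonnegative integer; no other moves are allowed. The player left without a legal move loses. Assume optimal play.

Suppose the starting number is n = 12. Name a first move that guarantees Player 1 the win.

Use the standard recursion: the mover loses at a terminal position; elsewhere, the mover wins exactly when some move hands the opponent an L position.
n=0: no move → L
n=1: can move to 0, which is L ⇒ W
n=2: the only move is to 1(W), a W ⇒ L
n=3: can move to 2, which is L ⇒ W
n=4: can move to 2, which is L ⇒ W
n=5: the only move is to 4(W), a W ⇒ L
n=6: can move to 2, which is L ⇒ W
n=7: the only move is to 6(W), a W ⇒ L
n=8: can move to 7, which is L ⇒ W
n=9: moves to 3(W), 6(W), 8(W); every one is W ⇒ L
n=10: can move to 5, which is L ⇒ W
n=11: the only move is to 10(W), a W ⇒ L
n=12: can move to 9, which is L ⇒ W
From 12, the L positions reachable in one move are: 9, 11. Any move reaching one of these is winning.

Move to 9.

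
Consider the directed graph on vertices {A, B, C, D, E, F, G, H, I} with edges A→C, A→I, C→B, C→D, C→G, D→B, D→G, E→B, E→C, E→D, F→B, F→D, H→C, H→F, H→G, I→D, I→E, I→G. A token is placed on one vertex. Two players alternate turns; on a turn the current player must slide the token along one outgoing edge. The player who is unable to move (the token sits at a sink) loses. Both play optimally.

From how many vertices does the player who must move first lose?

Use the standard recursion: the mover loses at a terminal position; elsewhere, the mover wins exactly when some move hands the opponent an L position.
Every edge goes from a vertex to one that appears earlier in the order G, B, D, C, E, I, F, A, H, so processing vertices in that order labels each vertex after all of its successors.
G: no outgoing edge → L
B: no outgoing edge → L
D: can move to B, which is L ⇒ W
C: can move to B, which is L ⇒ W
E: can move to B, which is L ⇒ W
I: can move to G, which is L ⇒ W
F: can move to B, which is L ⇒ W
A: moves to I(W), C(W); every one is W ⇒ L
H: can move to G, which is L ⇒ W
The L vertices are A, B, G; that is 3 in all.

3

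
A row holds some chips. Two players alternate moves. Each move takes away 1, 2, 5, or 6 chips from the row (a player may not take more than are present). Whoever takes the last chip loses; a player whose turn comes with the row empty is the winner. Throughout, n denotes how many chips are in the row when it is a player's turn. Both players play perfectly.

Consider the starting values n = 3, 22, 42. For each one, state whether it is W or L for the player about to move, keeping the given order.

3: W, 22: L, 42: W

Compute win/loss labels from the base case upward. A position with no move is W. Any other position is W if it can reach an L in one move, else L.
n=0: no move; the opponent has just taken the last chip and therefore loses → W
n=1: the only move is to 0(W), a W ⇒ L
n=2: can move to 1, which is L ⇒ W
n=3: can move to 1, which is L ⇒ W
n=4: moves to 3(W), 2(W); every one is W ⇒ L
n=5: can move to 4, which is L ⇒ W
n=6: can move to 4, which is L ⇒ W
n=7: can move to 1, which is L ⇒ W
n=8: moves to 7(W), 6(W), 3(W), 2(W); every one is W ⇒ L
n=9: can move to 8, which is L ⇒ W
n=10: can move to 8, which is L ⇒ W
n=11: moves to 10(W), 9(W), 6(W), 5(W); every one is W ⇒ L
n=12: can move to 11, which is L ⇒ W
n=13: can move to 11, which is L ⇒ W
n=14: can move to 8, which is L ⇒ W
n=15: moves to 14(W), 13(W), 10(W), 9(W); every one is W ⇒ L
n=16: can move to 15, which is L ⇒ W
n=17: can move to 15, which is L ⇒ W
n=18: moves to 17(W), 16(W), 13(W), 12(W); every one is W ⇒ L
n=19: can move to 18, which is L ⇒ W
n=20: can move to 18, which is L ⇒ W
n=21: can move to 15, which is L ⇒ W
n=22: moves to 21(W), 20(W), 17(W), 16(W); every one is W ⇒ L
n=23: can move to 22, which is L ⇒ W
n=24: can move to 22, which is L ⇒ W
n=25: moves to 24(W), 23(W), 20(W), 19(W); every one is W ⇒ L
n=26: can move to 25, which is L ⇒ W
n=27: can move to 25, which is L ⇒ W
n=28: can move to 22, which is L ⇒ W
n=29: moves to 28(W), 27(W), 24(W), 23(W); every one is W ⇒ L
n=30: can move to 29, which is L ⇒ W
n=31: can move to 29, which is L ⇒ W
n=32: moves to 31(W), 30(W), 27(W), 26(W); every one is W ⇒ L
n=33: can move to 32, which is L ⇒ W
n=34: can move to 32, which is L ⇒ W
n=35: can move to 29, which is L ⇒ W
n=36: moves to 35(W), 34(W), 31(W), 30(W); every one is W ⇒ L
n=37: can move to 36, which is L ⇒ W
n=38: can move to 36, which is L ⇒ W
n=39: moves to 38(W), 37(W), 34(W), 33(W); every one is W ⇒ L
n=40: can move to 39, which is L ⇒ W
n=41: can move to 39, which is L ⇒ W
n=42: can move to 36, which is L ⇒ W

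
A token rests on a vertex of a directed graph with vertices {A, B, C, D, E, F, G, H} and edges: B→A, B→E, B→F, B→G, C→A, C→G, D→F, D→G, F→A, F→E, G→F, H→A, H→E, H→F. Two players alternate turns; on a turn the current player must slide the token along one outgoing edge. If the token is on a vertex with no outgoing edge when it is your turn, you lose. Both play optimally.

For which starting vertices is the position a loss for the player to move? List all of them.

A, E, G

Work bottom-up. With no move the player to move loses. Otherwise the position is W if at least one move leads to an L position for the opponent, and L if every move leads to a W.
Every edge goes from a vertex to one that appears earlier in the order E, A, F, H, G, C, B, D, so processing vertices in that order labels each vertex after all of its successors.
E: no outgoing edge → L
A: no outgoing edge → L
F: W (go to A, an L position)
H: W (go to A, an L position)
G: L (sole option F(W) is W)
C: W (go to G, an L position)
B: W (go to G, an L position)
D: W (go to G, an L position)
The losing starting vertices are exactly the entries labelled L in this table (3 of them).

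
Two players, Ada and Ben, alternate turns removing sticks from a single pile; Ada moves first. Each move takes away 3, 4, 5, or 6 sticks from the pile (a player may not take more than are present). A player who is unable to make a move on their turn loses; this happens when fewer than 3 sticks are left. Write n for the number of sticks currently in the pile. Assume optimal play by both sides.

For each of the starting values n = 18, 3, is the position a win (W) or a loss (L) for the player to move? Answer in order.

18: L, 3: W

Label each position W (a win for the player to move) or L (a loss). A position with no legal move is L; any other position is W exactly when some move reaches an L, and L when every move reaches a W.
n=0: no move → L
n=1: no move → L
n=2: no move → L
n=3: can move to 0, which is L ⇒ W
n=4: can move to 1, which is L ⇒ W
n=5: can move to 2, which is L ⇒ W
n=6: can move to 2, which is L ⇒ W
n=7: can move to 2, which is L ⇒ W
n=8: can move to 2, which is L ⇒ W
n=9: moves to 6(W), 5(W), 4(W), 3(W); every one is W ⇒ L
n=10: moves to 7(W), 6(W), 5(W), 4(W); every one is W ⇒ L
n=11: moves to 8(W), 7(W), 6(W), 5(W); every one is W ⇒ L
n=12: can move to 9, which is L ⇒ W
n=13: can move to 10, which is L ⇒ W
n=14: can move to 11, which is L ⇒ W
n=15: can move to 11, which is L ⇒ W
n=16: can move to 11, which is L ⇒ W
n=17: can move to 11, which is L ⇒ W
n=18: moves to 15(W), 14(W), 13(W), 12(W); every one is W ⇒ L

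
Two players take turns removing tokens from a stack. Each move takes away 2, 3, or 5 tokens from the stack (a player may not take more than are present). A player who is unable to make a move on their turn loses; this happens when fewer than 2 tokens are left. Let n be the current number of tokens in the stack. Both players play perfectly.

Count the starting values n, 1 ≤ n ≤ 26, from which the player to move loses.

7

Build the W/L table. Terminal = L. A non-terminal position is W if it has a move to some L; otherwise it is L.
n=0: no move → L
n=1: no move → L
n=2: reaches L-position 0 → W
n=3: reaches L-position 1 → W
n=4: reaches L-position 1 → W
n=5: reaches L-position 0 → W
n=6: reaches L-position 1 → W
n=7: only reaches 5(W), 4(W), 2(W), all W → L
n=8: only reaches 6(W), 5(W), 3(W), all W → L
n=9: reaches L-position 7 → W
n=10: reaches L-position 8 → W
n=11: reaches L-position 8 → W
n=12: reaches L-position 7 → W
n=13: reaches L-position 8 → W
n=14: only reaches 12(W), 11(W), 9(W), all W → L
n=15: only reaches 13(W), 12(W), 10(W), all W → L
n=16: reaches L-position 14 → W
n=17: reaches L-position 15 → W
n=18: reaches L-position 15 → W
n=19: reaches L-position 14 → W
n=20: reaches L-position 15 → W
n=21: only reaches 19(W), 18(W), 16(W), all W → L
n=22: only reaches 20(W), 19(W), 17(W), all W → L
n=23: reaches L-position 21 → W
n=24: reaches L-position 22 → W
n=25: reaches L-position 22 → W
n=26: reaches L-position 21 → W
L entries with 1 ≤ n ≤ 26 (n=0 is outside the asked range and is not counted): n = 1, 7, 8, 14, 15, 21, 22; that makes 7.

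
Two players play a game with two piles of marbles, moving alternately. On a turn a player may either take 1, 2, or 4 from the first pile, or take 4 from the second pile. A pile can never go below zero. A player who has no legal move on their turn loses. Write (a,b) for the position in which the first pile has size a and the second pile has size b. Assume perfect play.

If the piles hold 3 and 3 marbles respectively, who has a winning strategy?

Work bottom-up. With no move the player to move loses. Otherwise the position is W if at least one move leads to an L position for the opponent, and L if every move leads to a W.
No move ever increases a pile, so every position that can arise here has a ≤ 3 and b ≤ 3; it is enough to label the cells with 0 ≤ a ≤ 3 and 0 ≤ b ≤ 3.
Every move lowers a or b (never raises either), so fill the grid row by row in increasing a, and left to right within a row: each cell's successors are then already labelled.
      b=0  b=1  b=2  b=3
a=0:    L    L    L    L
a=1:    W    W    W    W
a=2:    W    W    W    W
a=3:    L    L    L    L
Cells with no legal move (terminal, hence L): (0,0), (0,1), (0,2), (0,3).
The remaining L cells, each justified by listing all of its moves:
(3,0): L (options (2,0)(W), (1,0)(W) are all W)
(3,1): L (options (2,1)(W), (1,1)(W) are all W)
(3,2): L (options (2,2)(W), (1,2)(W) are all W)
(3,3): L (options (2,3)(W), (1,3)(W) are all W)
Every other cell has at least one move into one of the L cells above, so it is W.
The starting position (3,3) is L: whatever the player to move does, the opponent receives a W position.

The second player wins.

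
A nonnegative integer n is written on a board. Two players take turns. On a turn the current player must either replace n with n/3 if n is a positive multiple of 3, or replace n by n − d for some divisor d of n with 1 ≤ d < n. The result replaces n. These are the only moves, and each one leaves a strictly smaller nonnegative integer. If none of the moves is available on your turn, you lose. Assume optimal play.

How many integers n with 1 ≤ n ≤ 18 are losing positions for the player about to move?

8

Work bottom-up. With no move the player to move loses. Otherwise the position is W if at least one move leads to an L position for the opponent, and L if every move leads to a W.
n=0: no move → L
n=1: no move → L
n=2: W (go to 1, an L position)
n=3: W (go to 1, an L position)
n=4: L (options 2(W), 3(W) are all W)
n=5: W (go to 4, an L position)
n=6: W (go to 4, an L position)
n=7: L (sole option 6(W) is W)
n=8: W (go to 4, an L position)
n=9: L (options 3(W), 6(W), 8(W) are all W)
n=10: W (go to 9, an L position)
n=11: L (sole option 10(W) is W)
n=12: W (go to 4, an L position)
n=13: L (sole option 12(W) is W)
n=14: W (go to 7, an L position)
n=15: L (options 5(W), 10(W), 12(W), 14(W) are all W)
n=16: W (go to 15, an L position)
n=17: L (sole option 16(W) is W)
n=18: W (go to 9, an L position)
L entries with 1 ≤ n ≤ 18 (n=0 is outside the asked range and is not counted): n = 1, 4, 7, 9, 11, 13, 15, 17; that makes 8.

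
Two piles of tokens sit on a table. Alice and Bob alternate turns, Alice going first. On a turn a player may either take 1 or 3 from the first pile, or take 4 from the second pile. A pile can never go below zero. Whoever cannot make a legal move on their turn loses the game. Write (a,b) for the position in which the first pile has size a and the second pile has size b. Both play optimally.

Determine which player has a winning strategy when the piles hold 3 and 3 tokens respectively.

Label each position W (a win for the player to move) or L (a loss). A position with no legal move is L; any other position is W exactly when some move reaches an L, and L when every move reaches a W.
No move ever increases a pile, so every position that can arise here has a ≤ 3 and b ≤ 3; it is enough to label the cells with 0 ≤ a ≤ 3 and 0 ≤ b ≤ 3.
Every move lowers a or b (never raises either), so fill the grid row by row in increasing a, and left to right within a row: each cell's successors are then already labelled.
      b=0  b=1  b=2  b=3
a=0:    L    L    L    L
a=1:    W    W    W    W
a=2:    L    L    L    L
a=3:    W    W    W    W
Cells with no legal move (terminal, hence L): (0,0), (0,1), (0,2), (0,3).
The remaining L cells, each justified by listing all of its moves:
(2,0): only reaches (1,0)(W), which is W → L
(2,1): only reaches (1,1)(W), which is W → L
(2,2): only reaches (1,2)(W), which is W → L
(2,3): only reaches (1,3)(W), which is W → L
Every other cell has at least one move into one of the L cells above, so it is W.
The starting position (3,3) is W: Alice should move to (2,3), handing over an L position.

Alice wins.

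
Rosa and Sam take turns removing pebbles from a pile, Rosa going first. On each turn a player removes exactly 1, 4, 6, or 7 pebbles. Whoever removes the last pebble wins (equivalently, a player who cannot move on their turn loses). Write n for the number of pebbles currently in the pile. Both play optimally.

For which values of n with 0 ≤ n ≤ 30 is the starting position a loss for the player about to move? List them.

Compute win/loss labels from the base case upward. A position with no move is L. Any other position is W if it can reach an L in one move, else L.
n=0: no move → L
n=1: →0(L), so W
n=2: →1(W) only, which is W, so L
n=3: →2(L), so W
n=4: →0(L), so W
n=5: →4(W), 1(W) — all W, so L
n=6: →5(L), so W
n=7: →0(L), so W
n=8: →2(L), so W
n=9: →5(L), so W
n=10: →9(W), 6(W), 4(W), 3(W) — all W, so L
n=11: →10(L), so W
n=12: →5(L), so W
n=13: →12(W), 9(W), 7(W), 6(W) — all W, so L
n=14: →13(L), so W
n=15: →14(W), 11(W), 9(W), 8(W) — all W, so L
n=16: →15(L), so W
n=17: →13(L), so W
n=18: →17(W), 14(W), 12(W), 11(W) — all W, so L
n=19: →18(L), so W
n=20: →13(L), so W
n=21: →15(L), so W
n=22: →18(L), so W
n=23: →22(W), 19(W), 17(W), 16(W) — all W, so L
n=24: →23(L), so W
n=25: →18(L), so W
n=26: →25(W), 22(W), 20(W), 19(W) — all W, so L
n=27: →26(L), so W
n=28: →27(W), 24(W), 22(W), 21(W) — all W, so L
n=29: →28(L), so W
n=30: →26(L), so W
The losing starting values of n are exactly the entries labelled L in this table (10 of them).

0, 2, 5, 10, 13, 15, 18, 23, 26, 28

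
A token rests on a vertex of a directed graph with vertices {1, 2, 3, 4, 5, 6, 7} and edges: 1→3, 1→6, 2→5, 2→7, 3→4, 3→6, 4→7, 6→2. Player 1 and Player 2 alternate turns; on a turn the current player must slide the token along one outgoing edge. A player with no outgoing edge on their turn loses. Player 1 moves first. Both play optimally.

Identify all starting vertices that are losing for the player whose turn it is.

5, 6, 7

Positions with no move are L. A position that does have a move is losing for the player to move precisely when every available move leads to a winning position for the opponent. Fill in the labels:
Every edge goes from a vertex to one that appears earlier in the order 5, 7, 2, 6, 4, 3, 1, so processing vertices in that order labels each vertex after all of its successors.
5: no outgoing edge → L
7: no outgoing edge → L
2: →7(L), so W
6: →2(W) only, which is W, so L
4: →7(L), so W
3: →6(L), so W
1: →6(L), so W
The losing starting vertices are exactly the entries labelled L in this table (3 of them).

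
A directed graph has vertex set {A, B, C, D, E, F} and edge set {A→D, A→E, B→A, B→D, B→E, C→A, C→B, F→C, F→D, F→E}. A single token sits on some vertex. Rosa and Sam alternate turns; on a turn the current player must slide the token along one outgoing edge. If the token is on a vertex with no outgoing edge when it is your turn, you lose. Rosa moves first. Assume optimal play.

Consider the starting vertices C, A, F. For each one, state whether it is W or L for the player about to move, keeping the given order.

C: L, A: W, F: W

Use the standard recursion: the mover loses at a terminal position; elsewhere, the mover wins exactly when some move hands the opponent an L position.
Every edge goes from a vertex to one that appears earlier in the order D, E, A, B, C, F, so processing vertices in that order labels each vertex after all of its successors.
D: no outgoing edge → L
E: no outgoing edge → L
A: reaches L-position E → W
B: reaches L-position E → W
C: only reaches B(W), A(W), all W → L
F: reaches L-position C → W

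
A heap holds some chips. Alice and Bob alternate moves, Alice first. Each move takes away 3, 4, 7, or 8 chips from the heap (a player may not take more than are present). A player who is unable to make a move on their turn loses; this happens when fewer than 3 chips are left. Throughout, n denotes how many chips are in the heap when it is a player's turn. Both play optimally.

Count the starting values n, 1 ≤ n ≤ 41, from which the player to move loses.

Classify positions by backward induction: terminal positions (no move available) are L. From any other position, the mover wins iff some move reaches an L.
n=0: no move → L
n=1: no move → L
n=2: no move → L
n=3: reaches L-position 0 → W
n=4: reaches L-position 1 → W
n=5: reaches L-position 2 → W
n=6: reaches L-position 2 → W
n=7: reaches L-position 0 → W
n=8: reaches L-position 1 → W
n=9: reaches L-position 2 → W
n=10: reaches L-position 2 → W
n=11: only reaches 8(W), 7(W), 4(W), 3(W), all W → L
n=12: only reaches 9(W), 8(W), 5(W), 4(W), all W → L
n=13: only reaches 10(W), 9(W), 6(W), 5(W), all W → L
n=14: reaches L-position 11 → W
n=15: reaches L-position 12 → W
n=16: reaches L-position 13 → W
n=17: reaches L-position 13 → W
n=18: reaches L-position 11 → W
n=19: reaches L-position 12 → W
n=20: reaches L-position 13 → W
n=21: reaches L-position 13 → W
n=22: only reaches 19(W), 18(W), 15(W), 14(W), all W → L
n=23: only reaches 20(W), 19(W), 16(W), 15(W), all W → L
n=24: only reaches 21(W), 20(W), 17(W), 16(W), all W → L
n=25: reaches L-position 22 → W
n=26: reaches L-position 23 → W
n=27: reaches L-position 24 → W
n=28: reaches L-position 24 → W
n=29: reaches L-position 22 → W
n=30: reaches L-position 23 → W
n=31: reaches L-position 24 → W
n=32: reaches L-position 24 → W
n=33: only reaches 30(W), 29(W), 26(W), 25(W), all W → L
n=34: only reaches 31(W), 30(W), 27(W), 26(W), all W → L
n=35: only reaches 32(W), 31(W), 28(W), 27(W), all W → L
n=36: reaches L-position 33 → W
n=37: reaches L-position 34 → W
n=38: reaches L-position 35 → W
n=39: reaches L-position 35 → W
n=40: reaches L-position 33 → W
n=41: reaches L-position 34 → W
L entries with 1 ≤ n ≤ 41 (n=0 is outside the asked range and is not counted): n = 1, 2, 11, 12, 13, 22, 23, 24, 33, 34, 35; that makes 11.

11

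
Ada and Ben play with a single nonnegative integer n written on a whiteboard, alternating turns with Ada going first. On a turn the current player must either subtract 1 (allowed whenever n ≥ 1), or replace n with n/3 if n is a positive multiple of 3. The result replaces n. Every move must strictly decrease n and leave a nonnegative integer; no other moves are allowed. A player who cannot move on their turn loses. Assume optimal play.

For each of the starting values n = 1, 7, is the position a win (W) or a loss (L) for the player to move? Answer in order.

Use the standard recursion: the mover loses at a terminal position; elsewhere, the mover wins exactly when some move hands the opponent an L position.
n=0: no move → L
n=1: →0(L), so W
n=2: →1(W) only, which is W, so L
n=3: →2(L), so W
n=4: →3(W) only, which is W, so L
n=5: →4(L), so W
n=6: →2(L), so W
n=7: →6(W) only, which is W, so L

1: W, 7: L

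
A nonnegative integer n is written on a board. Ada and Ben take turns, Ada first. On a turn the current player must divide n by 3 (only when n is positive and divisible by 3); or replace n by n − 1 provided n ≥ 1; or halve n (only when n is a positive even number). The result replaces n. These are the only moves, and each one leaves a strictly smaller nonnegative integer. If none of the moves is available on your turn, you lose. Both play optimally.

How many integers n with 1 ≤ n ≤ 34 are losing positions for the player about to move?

13

Use the standard recursion: the mover loses at a terminal position; elsewhere, the mover wins exactly when some move hands the opponent an L position.
n=0: no move → L
n=1: →0(L), so W
n=2: →1(W) only, which is W, so L
n=3: →2(L), so W
n=4: →2(L), so W
n=5: →4(W) only, which is W, so L
n=6: →2(L), so W
n=7: →6(W) only, which is W, so L
n=8: →7(L), so W
n=9: →3(W), 8(W) — all W, so L
n=10: →5(L), so W
n=11: →10(W) only, which is W, so L
n=12: →11(L), so W
n=13: →12(W) only, which is W, so L
n=14: →7(L), so W
n=15: →5(L), so W
n=16: →8(W), 15(W) — all W, so L
n=17: →16(L), so W
n=18: →9(L), so W
n=19: →18(W) only, which is W, so L
n=20: →19(L), so W
n=21: →7(L), so W
n=22: →11(L), so W
n=23: →22(W) only, which is W, so L
n=24: →23(L), so W
n=25: →24(W) only, which is W, so L
n=26: →13(L), so W
n=27: →9(L), so W
n=28: →14(W), 27(W) — all W, so L
n=29: →28(L), so W
n=30: →10(W), 15(W), 29(W) — all W, so L
n=31: →30(L), so W
n=32: →16(L), so W
n=33: →11(L), so W
n=34: →17(W), 33(W) — all W, so L
L entries with 1 ≤ n ≤ 34 (n=0 is outside the asked range and is not counted): n = 2, 5, 7, 9, 11, 13, 16, 19, 23, 25, 28, 30, 34; that makes 13.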